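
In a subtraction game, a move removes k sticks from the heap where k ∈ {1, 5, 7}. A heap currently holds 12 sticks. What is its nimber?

Compute g(0), g(1), … for moves {1, 5, 7}:
g(0) = mex{} = 0
g(1) = mex{0} = 1
g(2) = mex{1} = 0
g(3) = mex{0} = 1
g(4) = mex{1} = 0
g(5) = mex{0} = 1
g(6) = mex{1} = 0
g(7) = mex{0} = 1
g(8) = mex{1} = 0
g(9) = mex{0} = 1
g(10) = mex{1} = 0
g(11) = mex{0} = 1
g(12) = mex{1} = 0
So g(12) = 0.

0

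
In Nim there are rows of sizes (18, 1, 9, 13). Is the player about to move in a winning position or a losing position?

Winning position

Nim-sum: 18 ⊕ 1 ⊕ 9 ⊕ 13 = 23.
The nim-sum is 23 ≠ 0, so this is an N-position: the player to move can win.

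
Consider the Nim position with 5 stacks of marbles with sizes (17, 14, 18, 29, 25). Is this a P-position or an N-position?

N-position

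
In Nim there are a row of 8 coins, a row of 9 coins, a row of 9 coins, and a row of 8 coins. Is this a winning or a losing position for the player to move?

In binary:
  1000  (8)
  1001  (9)
  1001  (9)
  1000  (8)
  ----
  0000  (0)
The nim-sum is 0, so this is a P-position: the player to move is in a losing position under optimal play.

Losing position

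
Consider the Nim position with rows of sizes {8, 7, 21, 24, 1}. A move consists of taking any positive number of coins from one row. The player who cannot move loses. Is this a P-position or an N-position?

Nim-sum: 8 ^ 7 ^ 21 ^ 24 ^ 1 = 3.
The nim-sum is 3 ≠ 0, so this is an N-position: the player to move can win.

N-position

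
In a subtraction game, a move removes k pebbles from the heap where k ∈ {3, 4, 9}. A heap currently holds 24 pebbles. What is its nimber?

1

Compute g(0), g(1), … for moves {3, 4, 9}:
k:     0  1  2  3  4  5  6  7  8  9 10 11 12 13 14 15 16 17 18 19 20 21 22 23 24
g(k):  0  0  0  1  1  1  2  0  0  3  1  1  2  0  0  0  1  1  1  2  0  0  3  1  1
So g(24) = 1.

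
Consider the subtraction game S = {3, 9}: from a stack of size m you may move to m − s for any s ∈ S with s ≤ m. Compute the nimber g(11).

Compute g(0), g(1), … for moves {3, 9}:
g(0) = mex{} = 0
g(1) = mex{} = 0
g(2) = mex{} = 0
g(3) = mex{0} = 1
g(4) = mex{0} = 1
g(5) = mex{0} = 1
g(6) = mex{1} = 0
g(7) = mex{1} = 0
g(8) = mex{1} = 0
g(9) = mex{0} = 1
g(10) = mex{0} = 1
g(11) = mex{0} = 1
So g(11) = 1.

1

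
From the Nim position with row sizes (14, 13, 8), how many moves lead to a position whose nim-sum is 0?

Compute the nim-sum pairwise:
14 XOR 13 = 3
3 XOR 8 = 11
The overall nim-sum is X = 11. A row of size p has a winning move iff p XOR X < p (reduce it to p XOR X).
  14: 14 XOR 11 = 5 < 14 — winning move (to 5).
  13: 13 XOR 11 = 6 < 13 — winning move (to 6).
  8: 8 XOR 11 = 3 < 8 — winning move (to 3).
That gives 3 winning moves.

3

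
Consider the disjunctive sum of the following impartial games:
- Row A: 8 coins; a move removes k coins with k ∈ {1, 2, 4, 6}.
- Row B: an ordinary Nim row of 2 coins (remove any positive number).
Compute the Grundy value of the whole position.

2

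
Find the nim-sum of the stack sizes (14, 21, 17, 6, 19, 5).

26

Nim-sum: 14 ^ 21 ^ 17 ^ 6 ^ 19 ^ 5 = 26.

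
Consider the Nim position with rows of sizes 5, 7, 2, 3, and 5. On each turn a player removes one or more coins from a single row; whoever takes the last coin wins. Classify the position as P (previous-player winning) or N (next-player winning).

Nim-sum: 5 ^ 7 ^ 2 ^ 3 ^ 5 = 6.
The nim-sum is 6 ≠ 0, so this is an N-position: the player to move can win.

N-position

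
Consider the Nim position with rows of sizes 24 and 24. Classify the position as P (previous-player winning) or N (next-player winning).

Compute the nim-sum pairwise:
24 XOR 24 = 0
The nim-sum is 0, so this is a P-position: the player to move is in a losing position under optimal play.

P-position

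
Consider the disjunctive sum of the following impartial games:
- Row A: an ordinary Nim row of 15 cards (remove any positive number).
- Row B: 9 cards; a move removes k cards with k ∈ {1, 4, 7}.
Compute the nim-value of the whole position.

14

Row A is a plain Nim row of size 15, so its Grundy value is 15.
Build the Grundy sequence for row B with g(k) = mex{g(k−s) : s ∈ {1, 4, 7}, s ≤ k}:
g(0) = mex{} = 0
g(1) = mex{0} = 1
g(2) = mex{1} = 0
g(3) = mex{0} = 1
g(4) = mex{0,1} = 2
g(5) = mex{1,2} = 0
g(6) = mex{0} = 1
g(7) = mex{0,1} = 2
g(8) = mex{1,2} = 0
g(9) = mex{0} = 1
So g(9) = 1.
The value of a disjunctive sum is the nim-sum of the parts.
Combined value = 15 XOR 1 = 14.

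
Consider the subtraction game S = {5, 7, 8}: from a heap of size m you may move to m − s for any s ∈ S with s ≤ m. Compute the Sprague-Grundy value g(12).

2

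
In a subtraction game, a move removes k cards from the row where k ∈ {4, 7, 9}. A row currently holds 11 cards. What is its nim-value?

2

Compute g(0), g(1), … for moves {4, 7, 9}:
k:     0  1  2  3  4  5  6  7  8  9 10 11
g(k):  0  0  0  0  1  1  1  1  2  2  2  2
So g(11) = 2.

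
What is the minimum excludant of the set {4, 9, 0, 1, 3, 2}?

The values 0, 1, 2, 3, 4 are all present; 5 is the first non-negative integer missing from the set.

5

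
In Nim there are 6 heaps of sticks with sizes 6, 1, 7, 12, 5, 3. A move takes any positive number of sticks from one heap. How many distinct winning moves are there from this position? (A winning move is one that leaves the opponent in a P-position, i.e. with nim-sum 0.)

1

Compute the nim-sum pairwise:
6 ^ 1 = 7
7 ^ 7 = 0
0 ^ 12 = 12
12 ^ 5 = 9
9 ^ 3 = 10
The overall nim-sum is X = 10. A heap of size p has a winning move iff p XOR X < p (reduce it to p XOR X).
  6: 6 XOR 10 = 12 ≥ 6 — no move.
  1: 1 XOR 10 = 11 ≥ 1 — no move.
  7: 7 XOR 10 = 13 ≥ 7 — no move.
  12: 12 XOR 10 = 6 < 12 — winning move (to 6).
  5: 5 XOR 10 = 15 ≥ 5 — no move.
  3: 3 XOR 10 = 9 ≥ 3 — no move.
That gives 1 winning move.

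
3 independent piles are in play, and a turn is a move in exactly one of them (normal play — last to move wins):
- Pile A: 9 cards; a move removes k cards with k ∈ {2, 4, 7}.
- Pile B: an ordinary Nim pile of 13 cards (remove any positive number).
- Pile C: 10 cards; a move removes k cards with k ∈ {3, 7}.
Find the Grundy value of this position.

Grundy values for pile A (subtraction set {2, 4, 7}):
k:     0  1  2  3  4  5  6  7  8  9
g(k):  0  0  1  1  2  2  0  3  1  0
So g(9) = 0.
Pile B is a plain Nim pile of size 13, so its Grundy value is 13.
Build the Grundy sequence for pile C with g(k) = mex{g(k−s) : s ∈ {3, 7}, s ≤ k}:
k:     0  1  2  3  4  5  6  7  8  9 10
g(k):  0  0  0  1  1  1  0  2  2  1  0
So g(10) = 0.
The value of a disjunctive sum is the nim-sum of the parts.
Combined value = 0 ⊕ 13 ⊕ 0 = 13.

13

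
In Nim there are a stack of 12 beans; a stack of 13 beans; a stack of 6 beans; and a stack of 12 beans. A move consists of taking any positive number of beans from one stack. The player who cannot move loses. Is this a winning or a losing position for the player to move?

Winning position

Compute the nim-sum pairwise:
12 XOR 13 = 1
1 XOR 6 = 7
7 XOR 12 = 11
The nim-sum is 11 ≠ 0, so this is an N-position: the player to move can win.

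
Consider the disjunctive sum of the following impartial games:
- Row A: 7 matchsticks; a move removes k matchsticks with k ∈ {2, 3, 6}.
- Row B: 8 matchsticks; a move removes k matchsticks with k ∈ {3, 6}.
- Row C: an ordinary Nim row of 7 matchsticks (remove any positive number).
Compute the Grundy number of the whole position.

4

For row A, compute g(0), g(1), … with moves {2, 3, 6}:
k:     0  1  2  3  4  5  6  7
g(k):  0  0  1  1  2  0  3  1
So g(7) = 1.
For row B, compute g(0), g(1), … with moves {3, 6}:
k:     0  1  2  3  4  5  6  7  8
g(k):  0  0  0  1  1  1  2  2  2
So g(8) = 2.
Row C is a plain Nim row of size 7, so its Grundy value is 7.
The value of a disjunctive sum is the nim-sum of the parts.
Combined value = 1 ⊕ 2 ⊕ 7 = 4.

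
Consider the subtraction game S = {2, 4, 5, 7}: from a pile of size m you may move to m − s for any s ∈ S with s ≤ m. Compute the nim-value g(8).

4

Compute g(0), g(1), … for moves {2, 4, 5, 7}:
k:     0  1  2  3  4  5  6  7  8
g(k):  0  0  1  1  2  2  3  3  4
So g(8) = 4.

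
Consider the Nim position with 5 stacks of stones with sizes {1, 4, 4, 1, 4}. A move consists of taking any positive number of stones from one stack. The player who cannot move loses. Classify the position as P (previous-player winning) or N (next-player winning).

N-position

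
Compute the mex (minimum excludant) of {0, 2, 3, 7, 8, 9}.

1

0 is in the set but 1 is not, so the mex is 1.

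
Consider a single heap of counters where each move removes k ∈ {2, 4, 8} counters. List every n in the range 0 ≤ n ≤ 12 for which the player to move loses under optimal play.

Build the Grundy sequence with g(k) = mex{g(k−s) : s ∈ {2, 4, 8}, s ≤ k}:
g(0) = mex{} = 0
g(1) = mex{} = 0
g(2) = mex{0} = 1
g(3) = mex{0} = 1
g(4) = mex{0,1} = 2
g(5) = mex{0,1} = 2
g(6) = mex{1,2} = 0
g(7) = mex{1,2} = 0
g(8) = mex{0,2} = 1
g(9) = mex{0,2} = 1
g(10) = mex{0,1} = 2
g(11) = mex{0,1} = 2
g(12) = mex{1,2} = 0
The P-positions (g = 0) in 0..12 are 0, 1, 6, 7, 12.

0, 1, 6, 7, 12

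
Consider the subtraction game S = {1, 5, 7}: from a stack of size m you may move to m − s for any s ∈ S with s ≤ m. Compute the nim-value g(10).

0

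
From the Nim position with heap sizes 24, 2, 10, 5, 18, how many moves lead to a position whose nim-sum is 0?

Compute the nim-sum pairwise:
24 XOR 2 = 26
26 XOR 10 = 16
16 XOR 5 = 21
21 XOR 18 = 7
The overall nim-sum is X = 7. A heap of size p has a winning move iff p XOR X < p (reduce it to p XOR X).
  24: 24 XOR 7 = 31 ≥ 24 — no move.
  2: 2 XOR 7 = 5 ≥ 2 — no move.
  10: 10 XOR 7 = 13 ≥ 10 — no move.
  5: 5 XOR 7 = 2 < 5 — winning move (to 2).
  18: 18 XOR 7 = 21 ≥ 18 — no move.
That gives 1 winning move.

1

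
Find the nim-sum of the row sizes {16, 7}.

23

Nim-sum: 16 XOR 7 = 23.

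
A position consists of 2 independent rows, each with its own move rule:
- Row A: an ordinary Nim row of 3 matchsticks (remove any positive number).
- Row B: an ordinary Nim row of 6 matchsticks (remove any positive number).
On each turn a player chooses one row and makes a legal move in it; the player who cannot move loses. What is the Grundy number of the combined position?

Row A is a plain Nim row of size 3, so its Grundy value is 3.
Row B is a plain Nim row of size 6, so its Grundy value is 6.
By the Sprague-Grundy theorem, the Grundy value of a sum of independent games is the XOR of the component values.
Combined value = 3 XOR 6 = 5.

5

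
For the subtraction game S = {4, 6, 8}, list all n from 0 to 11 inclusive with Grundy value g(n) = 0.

0, 1, 2, 3

Grundy values for subtraction set {4, 6, 8}:
k:     0  1  2  3  4  5  6  7  8  9 10 11
g(k):  0  0  0  0  1  1  1  1  2  2  2  2
The P-positions (g = 0) in 0..11 are 0, 1, 2, 3.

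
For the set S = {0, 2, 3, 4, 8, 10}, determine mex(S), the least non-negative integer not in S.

1

0 is in the set but 1 is not, so the mex is 1.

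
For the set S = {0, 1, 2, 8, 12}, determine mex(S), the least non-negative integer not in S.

The values 0, 1, 2 are all present; 3 is the first non-negative integer missing from the set.

3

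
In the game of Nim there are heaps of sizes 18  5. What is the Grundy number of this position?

23

Compute the nim-sum pairwise:
18 ⊕ 5 = 23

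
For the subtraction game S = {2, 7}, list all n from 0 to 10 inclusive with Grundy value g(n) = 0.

0, 1, 4, 5, 9, 10

Compute g(0), g(1), … for moves {2, 7}:
g(0) = mex{} = 0
g(1) = mex{} = 0
g(2) = mex{0} = 1
g(3) = mex{0} = 1
g(4) = mex{1} = 0
g(5) = mex{1} = 0
g(6) = mex{0} = 1
g(7) = mex{0} = 1
g(8) = mex{0,1} = 2
g(9) = mex{1} = 0
g(10) = mex{1,2} = 0
The P-positions (g = 0) in 0..10 are 0, 1, 4, 5, 9, 10.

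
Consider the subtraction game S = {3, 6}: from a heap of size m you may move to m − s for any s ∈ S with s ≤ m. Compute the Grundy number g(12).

1

Build the Grundy sequence with g(k) = mex{g(k−s) : s ∈ {3, 6}, s ≤ k}:
k:     0  1  2  3  4  5  6  7  8  9 10 11 12
g(k):  0  0  0  1  1  1  2  2  2  0  0  0  1
So g(12) = 1.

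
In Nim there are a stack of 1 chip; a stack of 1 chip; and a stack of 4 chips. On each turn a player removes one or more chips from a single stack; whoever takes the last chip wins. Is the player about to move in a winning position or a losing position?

Winning position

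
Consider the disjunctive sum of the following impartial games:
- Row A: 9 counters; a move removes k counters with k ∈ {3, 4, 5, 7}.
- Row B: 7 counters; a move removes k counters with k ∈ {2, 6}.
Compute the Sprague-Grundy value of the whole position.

2

For row A, compute g(0), g(1), … with moves {3, 4, 5, 7}:
k:     0  1  2  3  4  5  6  7  8  9
g(k):  0  0  0  1  1  1  2  2  2  3
So g(9) = 3.
Grundy values for row B (subtraction set {2, 6}):
g(0) = mex{} = 0
g(1) = mex{} = 0
g(2) = mex{0} = 1
g(3) = mex{0} = 1
g(4) = mex{1} = 0
g(5) = mex{1} = 0
g(6) = mex{0} = 1
g(7) = mex{0} = 1
So g(7) = 1.
The value of a disjunctive sum is the nim-sum of the parts.
Combined value = 3 ⊕ 1 = 2.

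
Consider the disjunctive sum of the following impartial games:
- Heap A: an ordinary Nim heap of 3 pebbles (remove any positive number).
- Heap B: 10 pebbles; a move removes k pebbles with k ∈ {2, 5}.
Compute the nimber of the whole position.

2

Heap A is a plain Nim heap of size 3, so its Grundy value is 3.
Grundy values for heap B (subtraction set {2, 5}):
k:     0  1  2  3  4  5  6  7  8  9 10
g(k):  0  0  1  1  0  2  1  0  0  1  1
So g(10) = 1.
By the Sprague-Grundy theorem, the Grundy value of a sum of independent games is the XOR of the component values.
Combined value = 3 ⊕ 1 = 2.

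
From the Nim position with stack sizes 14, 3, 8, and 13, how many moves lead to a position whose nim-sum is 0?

3

Nim-sum: 14 XOR 3 XOR 8 XOR 13 = 8.
The overall nim-sum is X = 8. A stack of size p has a winning move iff p XOR X < p (reduce it to p XOR X).
  14: 14 XOR 8 = 6 < 14 — winning move (to 6).
  3: 3 XOR 8 = 11 ≥ 3 — no move.
  8: 8 XOR 8 = 0 < 8 — winning move (to 0).
  13: 13 XOR 8 = 5 < 13 — winning move (to 5).
That gives 3 winning moves.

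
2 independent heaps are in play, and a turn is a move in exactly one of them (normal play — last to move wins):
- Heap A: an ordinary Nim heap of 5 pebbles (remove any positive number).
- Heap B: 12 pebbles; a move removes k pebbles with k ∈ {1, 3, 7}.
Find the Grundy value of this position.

Heap A is a plain Nim heap of size 5, so its Grundy value is 5.
Grundy values for heap B (subtraction set {1, 3, 7}):
g(0) = mex{} = 0
g(1) = mex{0} = 1
g(2) = mex{1} = 0
g(3) = mex{0} = 1
g(4) = mex{1} = 0
g(5) = mex{0} = 1
g(6) = mex{1} = 0
g(7) = mex{0} = 1
g(8) = mex{1} = 0
g(9) = mex{0} = 1
g(10) = mex{1} = 0
g(11) = mex{0} = 1
g(12) = mex{1} = 0
So g(12) = 0.
By the Sprague-Grundy theorem, the Grundy value of a sum of independent games is the XOR of the component values.
Combined value = 5 XOR 0 = 5.

5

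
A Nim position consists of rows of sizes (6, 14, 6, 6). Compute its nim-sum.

In binary:
  0110  (6)
  1110  (14)
  0110  (6)
  0110  (6)
  ----
  1000  (8)

8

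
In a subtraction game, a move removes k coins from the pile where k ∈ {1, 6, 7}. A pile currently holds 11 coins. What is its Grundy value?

Grundy values for subtraction set {1, 6, 7}:
k:     0  1  2  3  4  5  6  7  8  9 10 11
g(k):  0  1  0  1  0  1  2  3  2  3  2  3
So g(11) = 3.

3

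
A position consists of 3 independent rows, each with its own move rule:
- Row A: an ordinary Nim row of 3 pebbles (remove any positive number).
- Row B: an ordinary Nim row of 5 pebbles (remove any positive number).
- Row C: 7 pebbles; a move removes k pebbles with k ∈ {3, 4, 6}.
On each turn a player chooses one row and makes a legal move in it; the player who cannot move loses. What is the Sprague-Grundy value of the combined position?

4

Row A is a plain Nim row of size 3, so its Grundy value is 3.
Row B is a plain Nim row of size 5, so its Grundy value is 5.
Build the Grundy sequence for row C with g(k) = mex{g(k−s) : s ∈ {3, 4, 6}, s ≤ k}:
g(0) = mex{} = 0
g(1) = mex{} = 0
g(2) = mex{} = 0
g(3) = mex{0} = 1
g(4) = mex{0} = 1
g(5) = mex{0} = 1
g(6) = mex{0,1} = 2
g(7) = mex{0,1} = 2
So g(7) = 2.
By the Sprague-Grundy theorem, the Grundy value of a sum of independent games is the XOR of the component values.
Combined value = 3 ⊕ 5 ⊕ 2 = 4.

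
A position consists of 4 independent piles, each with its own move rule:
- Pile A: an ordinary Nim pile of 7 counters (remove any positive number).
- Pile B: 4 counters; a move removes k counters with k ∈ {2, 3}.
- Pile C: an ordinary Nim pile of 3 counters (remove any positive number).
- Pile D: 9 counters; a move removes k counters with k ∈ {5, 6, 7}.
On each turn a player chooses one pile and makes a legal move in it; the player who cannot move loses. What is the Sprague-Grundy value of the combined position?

7

Pile A is a plain Nim pile of size 7, so its Grundy value is 7.
Grundy values for pile B (subtraction set {2, 3}):
g(0) = mex{} = 0
g(1) = mex{} = 0
g(2) = mex{0} = 1
g(3) = mex{0} = 1
g(4) = mex{0,1} = 2
So g(4) = 2.
Pile C is a plain Nim pile of size 3, so its Grundy value is 3.
For pile D, compute g(0), g(1), … with moves {5, 6, 7}:
k:     0  1  2  3  4  5  6  7  8  9
g(k):  0  0  0  0  0  1  1  1  1  1
So g(9) = 1.
By the Sprague-Grundy theorem, the Grundy value of a sum of independent games is the XOR of the component values.
Combined value = 7 XOR 2 XOR 3 XOR 1 = 7.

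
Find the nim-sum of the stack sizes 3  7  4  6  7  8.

Bitwise XOR of the heap sizes:
  0011  (3)
  0111  (7)
  0100  (4)
  0110  (6)
  0111  (7)
  1000  (8)
  ----
  1001  (9)

9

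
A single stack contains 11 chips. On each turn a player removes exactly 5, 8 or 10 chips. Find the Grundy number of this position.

2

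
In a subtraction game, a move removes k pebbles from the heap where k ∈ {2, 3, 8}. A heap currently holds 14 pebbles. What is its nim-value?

Build the Grundy sequence with g(k) = mex{g(k−s) : s ∈ {2, 3, 8}, s ≤ k}:
g(0) = mex{} = 0
g(1) = mex{} = 0
g(2) = mex{0} = 1
g(3) = mex{0} = 1
g(4) = mex{0,1} = 2
g(5) = mex{1} = 0
g(6) = mex{1,2} = 0
g(7) = mex{0,2} = 1
g(8) = mex{0} = 1
g(9) = mex{0,1} = 2
g(10) = mex{1} = 0
g(11) = mex{1,2} = 0
g(12) = mex{0,2} = 1
g(13) = mex{0} = 1
g(14) = mex{0,1} = 2
So g(14) = 2.

2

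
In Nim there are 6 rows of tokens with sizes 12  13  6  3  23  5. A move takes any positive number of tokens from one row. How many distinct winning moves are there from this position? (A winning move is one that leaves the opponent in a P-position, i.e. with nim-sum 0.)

1

Nim-sum: 12 ^ 13 ^ 6 ^ 3 ^ 23 ^ 5 = 22.
The overall nim-sum is X = 22. A row of size p has a winning move iff p XOR X < p (reduce it to p XOR X).
  12: 12 XOR 22 = 26 ≥ 12 — no move.
  13: 13 XOR 22 = 27 ≥ 13 — no move.
  6: 6 XOR 22 = 16 ≥ 6 — no move.
  3: 3 XOR 22 = 21 ≥ 3 — no move.
  23: 23 XOR 22 = 1 < 23 — winning move (to 1).
  5: 5 XOR 22 = 19 ≥ 5 — no move.
That gives 1 winning move.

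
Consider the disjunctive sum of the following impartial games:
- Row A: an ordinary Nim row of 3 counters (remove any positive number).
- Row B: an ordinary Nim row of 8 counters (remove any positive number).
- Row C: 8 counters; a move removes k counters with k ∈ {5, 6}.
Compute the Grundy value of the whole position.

Row A is a plain Nim row of size 3, so its Grundy value is 3.
Row B is a plain Nim row of size 8, so its Grundy value is 8.
Build the Grundy sequence for row C with g(k) = mex{g(k−s) : s ∈ {5, 6}, s ≤ k}:
g(0) = mex{} = 0
g(1) = mex{} = 0
g(2) = mex{} = 0
g(3) = mex{} = 0
g(4) = mex{} = 0
g(5) = mex{0} = 1
g(6) = mex{0} = 1
g(7) = mex{0} = 1
g(8) = mex{0} = 1
So g(8) = 1.
By the Sprague-Grundy theorem, the Grundy value of a sum of independent games is the XOR of the component values.
Combined value = 3 ⊕ 8 ⊕ 1 = 10.

10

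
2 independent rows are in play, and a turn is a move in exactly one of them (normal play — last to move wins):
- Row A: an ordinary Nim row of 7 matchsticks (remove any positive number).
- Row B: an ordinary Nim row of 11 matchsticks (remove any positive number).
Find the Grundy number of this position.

12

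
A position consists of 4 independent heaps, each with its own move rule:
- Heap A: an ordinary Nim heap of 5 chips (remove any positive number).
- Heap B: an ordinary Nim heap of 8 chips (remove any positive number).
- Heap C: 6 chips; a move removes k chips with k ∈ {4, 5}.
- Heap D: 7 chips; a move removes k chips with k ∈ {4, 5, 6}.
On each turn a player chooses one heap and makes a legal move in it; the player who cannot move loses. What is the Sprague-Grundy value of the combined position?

Heap A is a plain Nim heap of size 5, so its Grundy value is 5.
Heap B is a plain Nim heap of size 8, so its Grundy value is 8.
Grundy values for heap C (subtraction set {4, 5}):
g(0) = mex{} = 0
g(1) = mex{} = 0
g(2) = mex{} = 0
g(3) = mex{} = 0
g(4) = mex{0} = 1
g(5) = mex{0} = 1
g(6) = mex{0} = 1
So g(6) = 1.
Grundy values for heap D (subtraction set {4, 5, 6}):
k:     0  1  2  3  4  5  6  7
g(k):  0  0  0  0  1  1  1  1
So g(7) = 1.
The value of a disjunctive sum is the nim-sum of the parts.
Combined value = 5 XOR 8 XOR 1 XOR 1 = 13.

13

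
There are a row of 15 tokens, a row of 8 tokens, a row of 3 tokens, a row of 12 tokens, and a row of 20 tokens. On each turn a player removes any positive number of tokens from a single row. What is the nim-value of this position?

Nim-sum: 15 ^ 8 ^ 3 ^ 12 ^ 20 = 28.

28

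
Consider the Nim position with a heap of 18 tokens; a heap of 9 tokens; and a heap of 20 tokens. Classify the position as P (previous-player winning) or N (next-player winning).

Compute the nim-sum pairwise:
18 ^ 9 = 27
27 ^ 20 = 15
The nim-sum is 15 ≠ 0, so this is an N-position: the player to move can win.

N-position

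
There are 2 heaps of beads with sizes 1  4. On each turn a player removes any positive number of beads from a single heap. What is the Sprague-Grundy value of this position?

Compute the nim-sum pairwise:
1 ⊕ 4 = 5

5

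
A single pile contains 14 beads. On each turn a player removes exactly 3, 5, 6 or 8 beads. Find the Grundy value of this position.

Compute g(0), g(1), … for moves {3, 5, 6, 8}:
k:     0  1  2  3  4  5  6  7  8  9 10 11 12 13 14
g(k):  0  0  0  1  1  1  2  2  2  3  3  0  0  0  1
So g(14) = 1.

1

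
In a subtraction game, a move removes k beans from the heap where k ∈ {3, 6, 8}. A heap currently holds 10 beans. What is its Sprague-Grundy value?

3

Grundy values for subtraction set {3, 6, 8}:
k:     0  1  2  3  4  5  6  7  8  9 10
g(k):  0  0  0  1  1  1  2  2  2  3  3
So g(10) = 3.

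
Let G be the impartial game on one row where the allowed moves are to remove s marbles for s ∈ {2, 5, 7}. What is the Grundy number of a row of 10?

Build the Grundy sequence with g(k) = mex{g(k−s) : s ∈ {2, 5, 7}, s ≤ k}:
g(0) = mex{} = 0
g(1) = mex{} = 0
g(2) = mex{0} = 1
g(3) = mex{0} = 1
g(4) = mex{1} = 0
g(5) = mex{0,1} = 2
g(6) = mex{0} = 1
g(7) = mex{0,1,2} = 3
g(8) = mex{0,1} = 2
g(9) = mex{0,1,3} = 2
g(10) = mex{1,2} = 0
So g(10) = 0.

0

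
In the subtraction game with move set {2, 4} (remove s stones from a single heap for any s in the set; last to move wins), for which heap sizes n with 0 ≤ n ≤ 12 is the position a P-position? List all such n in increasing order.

0, 1, 6, 7, 12

Grundy values for subtraction set {2, 4}:
k:     0  1  2  3  4  5  6  7  8  9 10 11 12
g(k):  0  0  1  1  2  2  0  0  1  1  2  2  0
The P-positions (g = 0) in 0..12 are 0, 1, 6, 7, 12.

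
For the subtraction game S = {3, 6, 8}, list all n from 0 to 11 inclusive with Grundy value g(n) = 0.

0, 1, 2, 11

Build the Grundy sequence with g(k) = mex{g(k−s) : s ∈ {3, 6, 8}, s ≤ k}:
g(0) = mex{} = 0
g(1) = mex{} = 0
g(2) = mex{} = 0
g(3) = mex{0} = 1
g(4) = mex{0} = 1
g(5) = mex{0} = 1
g(6) = mex{0,1} = 2
g(7) = mex{0,1} = 2
g(8) = mex{0,1} = 2
g(9) = mex{0,1,2} = 3
g(10) = mex{0,1,2} = 3
g(11) = mex{1,2} = 0
The P-positions (g = 0) in 0..11 are 0, 1, 2, 11.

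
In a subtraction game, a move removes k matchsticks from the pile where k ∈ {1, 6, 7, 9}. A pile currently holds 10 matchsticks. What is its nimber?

2

Grundy values for subtraction set {1, 6, 7, 9}:
k:     0  1  2  3  4  5  6  7  8  9 10
g(k):  0  1  0  1  0  1  2  3  2  3  2
So g(10) = 2.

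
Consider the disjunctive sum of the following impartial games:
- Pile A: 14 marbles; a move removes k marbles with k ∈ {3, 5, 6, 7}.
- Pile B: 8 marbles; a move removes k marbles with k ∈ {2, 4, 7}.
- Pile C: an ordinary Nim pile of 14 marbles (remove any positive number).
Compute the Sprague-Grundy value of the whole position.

14

Grundy values for pile A (subtraction set {3, 5, 6, 7}):
g(0) = mex{} = 0
g(1) = mex{} = 0
g(2) = mex{} = 0
g(3) = mex{0} = 1
g(4) = mex{0} = 1
g(5) = mex{0} = 1
g(6) = mex{0,1} = 2
g(7) = mex{0,1} = 2
g(8) = mex{0,1} = 2
g(9) = mex{0,1,2} = 3
g(10) = mex{1,2} = 0
g(11) = mex{1,2} = 0
g(12) = mex{1,2,3} = 0
g(13) = mex{0,2} = 1
g(14) = mex{0,2,3} = 1
So g(14) = 1.
For pile B, compute g(0), g(1), … with moves {2, 4, 7}:
g(0) = mex{} = 0
g(1) = mex{} = 0
g(2) = mex{0} = 1
g(3) = mex{0} = 1
g(4) = mex{0,1} = 2
g(5) = mex{0,1} = 2
g(6) = mex{1,2} = 0
g(7) = mex{0,1,2} = 3
g(8) = mex{0,2} = 1
So g(8) = 1.
Pile C is a plain Nim pile of size 14, so its Grundy value is 14.
By the Sprague-Grundy theorem, the Grundy value of a sum of independent games is the XOR of the component values.
Combined value = 1 XOR 1 XOR 14 = 14.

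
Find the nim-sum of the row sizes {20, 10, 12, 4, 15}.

Nim-sum: 20 ^ 10 ^ 12 ^ 4 ^ 15 = 25.

25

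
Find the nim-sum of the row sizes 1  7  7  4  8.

Bitwise XOR of the heap sizes:
  0001  (1)
  0111  (7)
  0111  (7)
  0100  (4)
  1000  (8)
  ----
  1101  (13)

13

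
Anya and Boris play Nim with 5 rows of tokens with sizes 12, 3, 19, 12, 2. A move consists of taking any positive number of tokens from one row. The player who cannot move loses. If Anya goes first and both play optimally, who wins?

Anya wins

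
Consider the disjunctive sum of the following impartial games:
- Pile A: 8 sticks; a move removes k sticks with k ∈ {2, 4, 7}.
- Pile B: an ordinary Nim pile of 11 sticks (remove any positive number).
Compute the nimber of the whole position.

10

For pile A, compute g(0), g(1), … with moves {2, 4, 7}:
k:     0  1  2  3  4  5  6  7  8
g(k):  0  0  1  1  2  2  0  3  1
So g(8) = 1.
Pile B is a plain Nim pile of size 11, so its Grundy value is 11.
By the Sprague-Grundy theorem, the Grundy value of a sum of independent games is the XOR of the component values.
Combined value = 1 ⊕ 11 = 10.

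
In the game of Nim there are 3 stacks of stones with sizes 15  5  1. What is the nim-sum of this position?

11

Compute the nim-sum pairwise:
15 ^ 5 = 10
10 ^ 1 = 11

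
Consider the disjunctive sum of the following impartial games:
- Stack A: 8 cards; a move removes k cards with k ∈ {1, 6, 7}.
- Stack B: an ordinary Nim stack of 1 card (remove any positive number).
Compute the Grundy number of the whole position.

Grundy values for stack A (subtraction set {1, 6, 7}):
k:     0  1  2  3  4  5  6  7  8
g(k):  0  1  0  1  0  1  2  3  2
So g(8) = 2.
Stack B is a plain Nim stack of size 1, so its Grundy value is 1.
By the Sprague-Grundy theorem, the Grundy value of a sum of independent games is the XOR of the component values.
Combined value = 2 XOR 1 = 3.

3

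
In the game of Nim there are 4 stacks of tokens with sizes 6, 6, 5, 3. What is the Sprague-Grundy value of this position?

In binary:
  110  (6)
  110  (6)
  101  (5)
  011  (3)
  ---
  110  (6)

6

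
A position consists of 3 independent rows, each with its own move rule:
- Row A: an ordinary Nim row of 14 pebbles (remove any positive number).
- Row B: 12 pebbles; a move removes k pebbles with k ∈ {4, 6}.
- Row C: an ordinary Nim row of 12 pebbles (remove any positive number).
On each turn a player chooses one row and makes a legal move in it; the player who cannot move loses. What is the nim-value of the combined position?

Row A is a plain Nim row of size 14, so its Grundy value is 14.
For row B, compute g(0), g(1), … with moves {4, 6}:
k:     0  1  2  3  4  5  6  7  8  9 10 11 12
g(k):  0  0  0  0  1  1  1  1  2  2  0  0  0
So g(12) = 0.
Row C is a plain Nim row of size 12, so its Grundy value is 12.
The value of a disjunctive sum is the nim-sum of the parts.
Combined value = 14 XOR 0 XOR 12 = 2.

2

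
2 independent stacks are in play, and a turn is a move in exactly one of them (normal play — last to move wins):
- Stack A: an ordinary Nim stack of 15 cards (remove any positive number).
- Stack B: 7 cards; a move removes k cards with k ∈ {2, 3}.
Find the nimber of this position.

14

Stack A is a plain Nim stack of size 15, so its Grundy value is 15.
Build the Grundy sequence for stack B with g(k) = mex{g(k−s) : s ∈ {2, 3}, s ≤ k}:
g(0) = mex{} = 0
g(1) = mex{} = 0
g(2) = mex{0} = 1
g(3) = mex{0} = 1
g(4) = mex{0,1} = 2
g(5) = mex{1} = 0
g(6) = mex{1,2} = 0
g(7) = mex{0,2} = 1
So g(7) = 1.
By the Sprague-Grundy theorem, the Grundy value of a sum of independent games is the XOR of the component values.
Combined value = 15 XOR 1 = 14.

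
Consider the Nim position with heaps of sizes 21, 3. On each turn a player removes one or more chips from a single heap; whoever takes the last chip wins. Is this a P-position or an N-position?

Compute the nim-sum pairwise:
21 XOR 3 = 22
The nim-sum is 22 ≠ 0, so this is an N-position: the player to move can win.

N-position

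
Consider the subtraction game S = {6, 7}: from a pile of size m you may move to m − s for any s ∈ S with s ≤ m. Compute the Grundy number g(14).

0

Build the Grundy sequence with g(k) = mex{g(k−s) : s ∈ {6, 7}, s ≤ k}:
g(0) = mex{} = 0
g(1) = mex{} = 0
g(2) = mex{} = 0
g(3) = mex{} = 0
g(4) = mex{} = 0
g(5) = mex{} = 0
g(6) = mex{0} = 1
g(7) = mex{0} = 1
g(8) = mex{0} = 1
g(9) = mex{0} = 1
g(10) = mex{0} = 1
g(11) = mex{0} = 1
g(12) = mex{0,1} = 2
g(13) = mex{1} = 0
g(14) = mex{1} = 0
So g(14) = 0.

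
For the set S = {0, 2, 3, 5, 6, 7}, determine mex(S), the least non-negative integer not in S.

1

0 is in the set but 1 is not, so the mex is 1.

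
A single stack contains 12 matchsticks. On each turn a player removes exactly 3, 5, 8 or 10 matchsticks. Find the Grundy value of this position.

4

Compute g(0), g(1), … for moves {3, 5, 8, 10}:
g(0) = mex{} = 0
g(1) = mex{} = 0
g(2) = mex{} = 0
g(3) = mex{0} = 1
g(4) = mex{0} = 1
g(5) = mex{0} = 1
g(6) = mex{0,1} = 2
g(7) = mex{0,1} = 2
g(8) = mex{0,1} = 2
g(9) = mex{0,1,2} = 3
g(10) = mex{0,1,2} = 3
g(11) = mex{0,1,2} = 3
g(12) = mex{0,1,2,3} = 4
So g(12) = 4.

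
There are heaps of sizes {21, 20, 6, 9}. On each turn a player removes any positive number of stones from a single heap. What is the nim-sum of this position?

14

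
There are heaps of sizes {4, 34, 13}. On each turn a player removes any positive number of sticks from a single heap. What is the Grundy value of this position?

Write each in binary and XOR column by column:
  000100  (4)
  100010  (34)
  001101  (13)
  ------
  101011  (43)

43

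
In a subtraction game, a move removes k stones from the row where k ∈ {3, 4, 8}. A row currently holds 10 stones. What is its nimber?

Build the Grundy sequence with g(k) = mex{g(k−s) : s ∈ {3, 4, 8}, s ≤ k}:
g(0) = mex{} = 0
g(1) = mex{} = 0
g(2) = mex{} = 0
g(3) = mex{0} = 1
g(4) = mex{0} = 1
g(5) = mex{0} = 1
g(6) = mex{0,1} = 2
g(7) = mex{1} = 0
g(8) = mex{0,1} = 2
g(9) = mex{0,1,2} = 3
g(10) = mex{0,2} = 1
So g(10) = 1.

1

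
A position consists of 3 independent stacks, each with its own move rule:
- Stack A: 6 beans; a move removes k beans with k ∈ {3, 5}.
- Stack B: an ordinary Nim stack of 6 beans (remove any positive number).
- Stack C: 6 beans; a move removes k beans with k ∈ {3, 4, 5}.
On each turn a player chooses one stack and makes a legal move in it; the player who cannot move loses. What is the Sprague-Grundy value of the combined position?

6

Build the Grundy sequence for stack A with g(k) = mex{g(k−s) : s ∈ {3, 5}, s ≤ k}:
k:     0  1  2  3  4  5  6
g(k):  0  0  0  1  1  1  2
So g(6) = 2.
Stack B is a plain Nim stack of size 6, so its Grundy value is 6.
For stack C, compute g(0), g(1), … with moves {3, 4, 5}:
k:     0  1  2  3  4  5  6
g(k):  0  0  0  1  1  1  2
So g(6) = 2.
The value of a disjunctive sum is the nim-sum of the parts.
Combined value = 2 ⊕ 6 ⊕ 2 = 6.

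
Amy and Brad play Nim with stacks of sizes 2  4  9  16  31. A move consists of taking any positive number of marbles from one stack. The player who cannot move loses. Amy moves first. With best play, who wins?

Brad wins

Compute the nim-sum pairwise:
2 ^ 4 = 6
6 ^ 9 = 15
15 ^ 16 = 31
31 ^ 31 = 0
The nim-sum is 0, so this is a P-position: the player to move is in a losing position under optimal play; Amy is about to move from it and so loses — Brad wins.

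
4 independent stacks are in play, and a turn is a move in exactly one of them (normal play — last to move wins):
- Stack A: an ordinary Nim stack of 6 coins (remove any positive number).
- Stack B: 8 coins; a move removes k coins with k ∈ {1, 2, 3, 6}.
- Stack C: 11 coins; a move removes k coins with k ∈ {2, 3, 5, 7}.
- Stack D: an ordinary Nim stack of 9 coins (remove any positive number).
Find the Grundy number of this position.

14

Stack A is a plain Nim stack of size 6, so its Grundy value is 6.
For stack B, compute g(0), g(1), … with moves {1, 2, 3, 6}:
g(0) = mex{} = 0
g(1) = mex{0} = 1
g(2) = mex{0,1} = 2
g(3) = mex{0,1,2} = 3
g(4) = mex{1,2,3} = 0
g(5) = mex{0,2,3} = 1
g(6) = mex{0,1,3} = 2
g(7) = mex{0,1,2} = 3
g(8) = mex{1,2,3} = 0
So g(8) = 0.
For stack C, compute g(0), g(1), … with moves {2, 3, 5, 7}:
k:     0  1  2  3  4  5  6  7  8  9 10 11
g(k):  0  0  1  1  2  2  3  3  4  0  0  1
So g(11) = 1.
Stack D is a plain Nim stack of size 9, so its Grundy value is 9.
By the Sprague-Grundy theorem, the Grundy value of a sum of independent games is the XOR of the component values.
Combined value = 6 ⊕ 0 ⊕ 1 ⊕ 9 = 14.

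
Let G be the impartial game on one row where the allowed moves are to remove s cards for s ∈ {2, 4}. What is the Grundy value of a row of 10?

2

Compute g(0), g(1), … for moves {2, 4}:
k:     0  1  2  3  4  5  6  7  8  9 10
g(k):  0  0  1  1  2  2  0  0  1  1  2
So g(10) = 2.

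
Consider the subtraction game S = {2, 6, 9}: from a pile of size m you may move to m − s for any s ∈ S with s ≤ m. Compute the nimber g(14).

1

Compute g(0), g(1), … for moves {2, 6, 9}:
k:     0  1  2  3  4  5  6  7  8  9 10 11 12 13 14
g(k):  0  0  1  1  0  0  1  1  0  2  1  3  0  2  1
So g(14) = 1.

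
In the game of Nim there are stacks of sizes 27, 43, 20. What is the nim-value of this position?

Nim-sum: 27 XOR 43 XOR 20 = 36.

36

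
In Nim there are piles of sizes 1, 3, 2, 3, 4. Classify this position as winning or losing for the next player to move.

Winning position

Compute the nim-sum pairwise:
1 XOR 3 = 2
2 XOR 2 = 0
0 XOR 3 = 3
3 XOR 4 = 7
The nim-sum is 7 ≠ 0, so this is an N-position: the player to move can win.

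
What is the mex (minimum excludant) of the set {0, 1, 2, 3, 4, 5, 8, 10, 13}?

6

The values 0, 1, 2, 3, 4, 5 are all present; 6 is the first non-negative integer missing from the set.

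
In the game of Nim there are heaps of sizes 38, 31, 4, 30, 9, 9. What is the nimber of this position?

Nim-sum: 38 XOR 31 XOR 4 XOR 30 XOR 9 XOR 9 = 35.

35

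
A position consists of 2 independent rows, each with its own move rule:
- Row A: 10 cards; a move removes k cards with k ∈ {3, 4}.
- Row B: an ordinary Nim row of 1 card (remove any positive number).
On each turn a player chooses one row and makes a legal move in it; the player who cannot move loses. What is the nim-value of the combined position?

For row A, compute g(0), g(1), … with moves {3, 4}:
g(0) = mex{} = 0
g(1) = mex{} = 0
g(2) = mex{} = 0
g(3) = mex{0} = 1
g(4) = mex{0} = 1
g(5) = mex{0} = 1
g(6) = mex{0,1} = 2
g(7) = mex{1} = 0
g(8) = mex{1} = 0
g(9) = mex{1,2} = 0
g(10) = mex{0,2} = 1
So g(10) = 1.
Row B is a plain Nim row of size 1, so its Grundy value is 1.
By the Sprague-Grundy theorem, the Grundy value of a sum of independent games is the XOR of the component values.
Combined value = 1 ⊕ 1 = 0.

0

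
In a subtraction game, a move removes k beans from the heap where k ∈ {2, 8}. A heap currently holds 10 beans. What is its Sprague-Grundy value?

Grundy values for subtraction set {2, 8}:
g(0) = mex{} = 0
g(1) = mex{} = 0
g(2) = mex{0} = 1
g(3) = mex{0} = 1
g(4) = mex{1} = 0
g(5) = mex{1} = 0
g(6) = mex{0} = 1
g(7) = mex{0} = 1
g(8) = mex{0,1} = 2
g(9) = mex{0,1} = 2
g(10) = mex{1,2} = 0
So g(10) = 0.

0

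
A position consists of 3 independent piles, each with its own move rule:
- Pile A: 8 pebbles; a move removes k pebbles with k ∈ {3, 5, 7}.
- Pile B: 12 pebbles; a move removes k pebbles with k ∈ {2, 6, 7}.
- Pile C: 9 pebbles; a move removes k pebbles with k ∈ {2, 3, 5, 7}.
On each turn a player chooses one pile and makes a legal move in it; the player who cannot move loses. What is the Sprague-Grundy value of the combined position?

Build the Grundy sequence for pile A with g(k) = mex{g(k−s) : s ∈ {3, 5, 7}, s ≤ k}:
k:     0  1  2  3  4  5  6  7  8
g(k):  0  0  0  1  1  1  2  2  2
So g(8) = 2.
Grundy values for pile B (subtraction set {2, 6, 7}):
k:     0  1  2  3  4  5  6  7  8  9 10 11 12
g(k):  0  0  1  1  0  0  1  1  2  0  3  1  2
So g(12) = 2.
For pile C, compute g(0), g(1), … with moves {2, 3, 5, 7}:
g(0) = mex{} = 0
g(1) = mex{} = 0
g(2) = mex{0} = 1
g(3) = mex{0} = 1
g(4) = mex{0,1} = 2
g(5) = mex{0,1} = 2
g(6) = mex{0,1,2} = 3
g(7) = mex{0,1,2} = 3
g(8) = mex{0,1,2,3} = 4
g(9) = mex{1,2,3} = 0
So g(9) = 0.
The value of a disjunctive sum is the nim-sum of the parts.
Combined value = 2 XOR 2 XOR 0 = 0.

0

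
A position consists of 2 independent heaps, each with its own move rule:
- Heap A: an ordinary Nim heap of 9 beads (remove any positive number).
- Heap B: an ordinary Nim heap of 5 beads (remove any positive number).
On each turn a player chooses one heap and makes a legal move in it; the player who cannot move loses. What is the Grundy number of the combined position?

12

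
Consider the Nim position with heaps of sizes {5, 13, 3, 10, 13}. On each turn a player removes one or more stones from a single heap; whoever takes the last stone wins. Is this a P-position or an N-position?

In binary:
  0101  (5)
  1101  (13)
  0011  (3)
  1010  (10)
  1101  (13)
  ----
  1100  (12)
The nim-sum is 12 ≠ 0, so this is an N-position: the player to move can win.

N-position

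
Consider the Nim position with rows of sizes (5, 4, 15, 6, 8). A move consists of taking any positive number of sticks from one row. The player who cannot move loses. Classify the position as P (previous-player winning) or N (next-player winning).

P-position

Compute the nim-sum pairwise:
5 ⊕ 4 = 1
1 ⊕ 15 = 14
14 ⊕ 6 = 8
8 ⊕ 8 = 0
The nim-sum is 0, so this is a P-position: the player to move is in a losing position under optimal play.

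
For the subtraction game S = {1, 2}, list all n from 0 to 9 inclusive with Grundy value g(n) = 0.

0, 3, 6, 9

Build the Grundy sequence with g(k) = mex{g(k−s) : s ∈ {1, 2}, s ≤ k}:
g(0) = mex{} = 0
g(1) = mex{0} = 1
g(2) = mex{0,1} = 2
g(3) = mex{1,2} = 0
g(4) = mex{0,2} = 1
g(5) = mex{0,1} = 2
g(6) = mex{1,2} = 0
g(7) = mex{0,2} = 1
g(8) = mex{0,1} = 2
g(9) = mex{1,2} = 0
The P-positions (g = 0) in 0..9 are 0, 3, 6, 9.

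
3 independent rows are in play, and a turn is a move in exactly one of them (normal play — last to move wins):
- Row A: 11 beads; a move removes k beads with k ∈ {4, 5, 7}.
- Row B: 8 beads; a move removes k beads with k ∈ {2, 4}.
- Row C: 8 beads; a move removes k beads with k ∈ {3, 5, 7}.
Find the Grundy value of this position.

3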